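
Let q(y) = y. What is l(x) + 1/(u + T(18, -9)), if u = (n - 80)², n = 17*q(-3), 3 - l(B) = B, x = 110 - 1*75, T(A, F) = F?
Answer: -548863/17152 ≈ -32.000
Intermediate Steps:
x = 35 (x = 110 - 75 = 35)
l(B) = 3 - B
n = -51 (n = 17*(-3) = -51)
u = 17161 (u = (-51 - 80)² = (-131)² = 17161)
l(x) + 1/(u + T(18, -9)) = (3 - 1*35) + 1/(17161 - 9) = (3 - 35) + 1/17152 = -32 + 1/17152 = -548863/17152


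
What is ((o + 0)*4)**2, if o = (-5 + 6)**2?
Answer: 16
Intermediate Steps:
o = 1 (o = 1**2 = 1)
((o + 0)*4)**2 = ((1 + 0)*4)**2 = (1*4)**2 = 4**2 = 16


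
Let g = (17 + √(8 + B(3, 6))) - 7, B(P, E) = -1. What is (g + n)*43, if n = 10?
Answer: 860 + 43*√7 ≈ 973.77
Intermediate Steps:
g = 10 + √7 (g = (17 + √(8 - 1)) - 7 = (17 + √7) - 7 = 10 + √7 ≈ 12.646)
(g + n)*43 = ((10 + √7) + 10)*43 = (20 + √7)*43 = 860 + 43*√7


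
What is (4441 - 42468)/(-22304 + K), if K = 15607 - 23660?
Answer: 38027/30357 ≈ 1.2527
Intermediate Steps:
K = -8053
(4441 - 42468)/(-22304 + K) = (4441 - 42468)/(-22304 - 8053) = -38027/(-30357) = -38027*(-1/30357) = 38027/30357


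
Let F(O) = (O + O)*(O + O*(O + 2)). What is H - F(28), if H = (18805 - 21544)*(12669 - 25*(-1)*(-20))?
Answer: -33379499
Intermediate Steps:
F(O) = 2*O*(O + O*(2 + O)) (F(O) = (2*O)*(O + O*(2 + O)) = 2*O*(O + O*(2 + O)))
H = -33330891 (H = -2739*(12669 + 25*(-20)) = -2739*(12669 - 500) = -2739*12169 = -33330891)
H - F(28) = -33330891 - 2*28**2*(3 + 28) = -33330891 - 2*784*31 = -33330891 - 1*48608 = -33330891 - 48608 = -33379499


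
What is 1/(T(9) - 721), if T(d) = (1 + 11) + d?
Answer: -1/700 ≈ -0.0014286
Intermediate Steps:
T(d) = 12 + d
1/(T(9) - 721) = 1/((12 + 9) - 721) = 1/(21 - 721) = 1/(-700) = -1/700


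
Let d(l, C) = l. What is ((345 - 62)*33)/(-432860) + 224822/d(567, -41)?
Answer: 97311155707/245431620 ≈ 396.49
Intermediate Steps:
((345 - 62)*33)/(-432860) + 224822/d(567, -41) = ((345 - 62)*33)/(-432860) + 224822/567 = (283*33)*(-1/432860) + 224822*(1/567) = 9339*(-1/432860) + 224822/567 = -9339/432860 + 224822/567 = 97311155707/245431620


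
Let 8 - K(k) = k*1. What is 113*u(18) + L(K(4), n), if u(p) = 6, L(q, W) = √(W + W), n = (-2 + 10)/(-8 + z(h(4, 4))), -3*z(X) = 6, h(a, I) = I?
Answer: 678 + 2*I*√10/5 ≈ 678.0 + 1.2649*I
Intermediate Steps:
z(X) = -2 (z(X) = -⅓*6 = -2)
K(k) = 8 - k
n = -⅘ (n = (-2 + 10)/(-8 - 2) = 8/(-10) = 8*(-⅒) = -⅘ ≈ -0.80000)
L(q, W) = √2*√W (L(q, W) = √(2*W) = √2*√W)
113*u(18) + L(K(4), n) = 113*6 + √2*√(-⅘) = 678 + √2*(2*I*√5/5) = 678 + 2*I*√10/5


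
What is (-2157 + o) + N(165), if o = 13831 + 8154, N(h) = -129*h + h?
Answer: -1292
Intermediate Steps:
N(h) = -128*h
o = 21985
(-2157 + o) + N(165) = (-2157 + 21985) - 128*165 = 19828 - 21120 = -1292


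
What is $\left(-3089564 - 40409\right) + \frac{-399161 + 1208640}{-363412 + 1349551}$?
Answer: $- \frac{280598875888}{89649} \approx -3.13 \cdot 10^{6}$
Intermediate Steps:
$\left(-3089564 - 40409\right) + \frac{-399161 + 1208640}{-363412 + 1349551} = -3129973 + \frac{809479}{986139} = -3129973 + 809479 \cdot \frac{1}{986139} = -3129973 + \frac{73589}{89649} = - \frac{280598875888}{89649}$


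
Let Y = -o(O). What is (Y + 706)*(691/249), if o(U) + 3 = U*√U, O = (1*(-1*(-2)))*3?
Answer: 489919/249 - 1382*√6/83 ≈ 1926.8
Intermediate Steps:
O = 6 (O = (1*2)*3 = 2*3 = 6)
o(U) = -3 + U^(3/2) (o(U) = -3 + U*√U = -3 + U^(3/2))
Y = 3 - 6*√6 (Y = -(-3 + 6^(3/2)) = -(-3 + 6*√6) = 3 - 6*√6 ≈ -11.697)
(Y + 706)*(691/249) = ((3 - 6*√6) + 706)*(691/249) = (709 - 6*√6)*(691*(1/249)) = (709 - 6*√6)*(691/249) = 489919/249 - 1382*√6/83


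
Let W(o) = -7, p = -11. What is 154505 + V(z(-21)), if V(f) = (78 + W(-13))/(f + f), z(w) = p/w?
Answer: 3400601/22 ≈ 1.5457e+5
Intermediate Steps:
z(w) = -11/w
V(f) = 71/(2*f) (V(f) = (78 - 7)/(f + f) = 71/((2*f)) = 71*(1/(2*f)) = 71/(2*f))
154505 + V(z(-21)) = 154505 + 71/(2*((-11/(-21)))) = 154505 + 71/(2*((-11*(-1/21)))) = 154505 + 71/(2*(11/21)) = 154505 + (71/2)*(21/11) = 154505 + 1491/22 = 3400601/22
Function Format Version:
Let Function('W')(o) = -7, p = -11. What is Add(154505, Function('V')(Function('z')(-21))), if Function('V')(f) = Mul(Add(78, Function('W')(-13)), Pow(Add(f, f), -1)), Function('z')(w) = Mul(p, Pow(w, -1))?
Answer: Rational(3400601, 22) ≈ 1.5457e+5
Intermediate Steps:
Function('z')(w) = Mul(-11, Pow(w, -1))
Function('V')(f) = Mul(Rational(71, 2), Pow(f, -1)) (Function('V')(f) = Mul(Add(78, -7), Pow(Add(f, f), -1)) = Mul(71, Pow(Mul(2, f), -1)) = Mul(71, Mul(Rational(1, 2), Pow(f, -1))) = Mul(Rational(71, 2), Pow(f, -1)))
Add(154505, Function('V')(Function('z')(-21))) = Add(154505, Mul(Rational(71, 2), Pow(Mul(-11, Pow(-21, -1)), -1))) = Add(154505, Mul(Rational(71, 2), Pow(Mul(-11, Rational(-1, 21)), -1))) = Add(154505, Mul(Rational(71, 2), Pow(Rational(11, 21), -1))) = Add(154505, Mul(Rational(71, 2), Rational(21, 11))) = Add(154505, Rational(1491, 22)) = Rational(3400601, 22)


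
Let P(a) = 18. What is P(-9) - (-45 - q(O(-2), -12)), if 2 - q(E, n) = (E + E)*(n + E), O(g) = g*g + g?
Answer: 105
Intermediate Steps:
O(g) = g + g**2 (O(g) = g**2 + g = g + g**2)
q(E, n) = 2 - 2*E*(E + n) (q(E, n) = 2 - (E + E)*(n + E) = 2 - 2*E*(E + n))
P(-9) - (-45 - q(O(-2), -12)) = 18 - (-45 - (2 - 2*4*(1 - 2)**2 - 2*(-2*(1 - 2))*(-12))) = 18 - (-45 - (2 - 2*(-2*(-1))**2 - 2*(-2*(-1))*(-12))) = 18 - (-45 - (2 - 2*2**2 - 2*2*(-12))) = 18 - (-45 - (2 - 2*4 + 48)) = 18 - (-45 - (2 - 8 + 48)) = 18 - (-45 - 1*42) = 18 - (-45 - 42) = 18 - 1*(-87) = 18 + 87 = 105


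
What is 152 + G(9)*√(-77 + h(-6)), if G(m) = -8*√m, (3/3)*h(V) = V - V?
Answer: 152 - 24*I*√77 ≈ 152.0 - 210.6*I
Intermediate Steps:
h(V) = 0 (h(V) = V - V = 0)
152 + G(9)*√(-77 + h(-6)) = 152 + (-8*√9)*√(-77 + 0) = 152 + (-8*3)*√(-77) = 152 - 24*I*√77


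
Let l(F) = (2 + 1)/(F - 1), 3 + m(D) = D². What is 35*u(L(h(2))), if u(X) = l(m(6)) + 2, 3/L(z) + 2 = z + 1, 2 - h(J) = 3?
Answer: 2345/32 ≈ 73.281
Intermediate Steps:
m(D) = -3 + D²
h(J) = -1 (h(J) = 2 - 1*3 = 2 - 3 = -1)
L(z) = 3/(-1 + z) (L(z) = 3/(-2 + (z + 1)) = 3/(-2 + (1 + z)) = 3/(-1 + z))
l(F) = 3/(-1 + F)
u(X) = 67/32 (u(X) = 3/(-1 + (-3 + 6²)) + 2 = 3/(-1 + (-3 + 36)) + 2 = 3/(-1 + 33) + 2 = 3/32 + 2 = 67/32)
35*u(L(h(2))) = 35*(67/32) = 2345/32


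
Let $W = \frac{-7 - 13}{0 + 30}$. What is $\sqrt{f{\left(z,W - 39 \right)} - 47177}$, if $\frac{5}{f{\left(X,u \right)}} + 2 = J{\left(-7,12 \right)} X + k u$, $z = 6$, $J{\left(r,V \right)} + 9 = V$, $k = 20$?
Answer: $\frac{i \sqrt{64139782157}}{1166} \approx 217.2 i$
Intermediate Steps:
$W = - \frac{2}{3}$ ($W = - \frac{20}{30} = \left(-20\right) \frac{1}{30} = - \frac{2}{3} \approx -0.66667$)
$J{\left(r,V \right)} = -9 + V$
$f{\left(X,u \right)} = \frac{5}{-2 + 3 X + 20 u}$ ($f{\left(X,u \right)} = \frac{5}{-2 + \left(\left(-9 + 12\right) X + 20 u\right)} = \frac{5}{-2 + \left(3 X + 20 u\right)} = \frac{5}{-2 + 3 X + 20 u}$)
$\sqrt{f{\left(z,W - 39 \right)} - 47177} = \sqrt{\frac{5}{-2 + 3 \cdot 6 + 20 \left(- \frac{2}{3} - 39\right)} - 47177} = \sqrt{\frac{5}{-2 + 18 + 20 \left(- \frac{2}{3} - 39\right)} - 47177} = \sqrt{\frac{5}{-2 + 18 + 20 \left(- \frac{119}{3}\right)} - 47177} = \sqrt{\frac{5}{-2 + 18 - \frac{2380}{3}} - 47177} = \sqrt{\frac{5}{- \frac{2332}{3}} - 47177} = \sqrt{5 \left(- \frac{3}{2332}\right) - 47177} = \sqrt{- \frac{15}{2332} - 47177} = \sqrt{- \frac{110016779}{2332}} = \frac{i \sqrt{64139782157}}{1166}$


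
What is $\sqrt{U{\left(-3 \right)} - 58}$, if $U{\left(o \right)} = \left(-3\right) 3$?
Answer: $i \sqrt{67} \approx 8.1853 i$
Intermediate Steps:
$U{\left(o \right)} = -9$
$\sqrt{U{\left(-3 \right)} - 58} = \sqrt{-9 - 58} = \sqrt{-67} = i \sqrt{67}$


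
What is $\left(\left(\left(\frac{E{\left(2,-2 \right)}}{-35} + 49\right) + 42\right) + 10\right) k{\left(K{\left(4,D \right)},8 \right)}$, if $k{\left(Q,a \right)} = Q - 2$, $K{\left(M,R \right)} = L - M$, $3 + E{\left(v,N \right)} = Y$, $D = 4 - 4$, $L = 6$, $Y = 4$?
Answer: $0$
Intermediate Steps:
$D = 0$
$E{\left(v,N \right)} = 1$ ($E{\left(v,N \right)} = -3 + 4 = 1$)
$K{\left(M,R \right)} = 6 - M$
$k{\left(Q,a \right)} = -2 + Q$
$\left(\left(\left(\frac{E{\left(2,-2 \right)}}{-35} + 49\right) + 42\right) + 10\right) k{\left(K{\left(4,D \right)},8 \right)} = \left(\left(\left(1 \frac{1}{-35} + 49\right) + 42\right) + 10\right) \left(-2 + \left(6 - 4\right)\right) = \left(\left(\left(1 \left(- \frac{1}{35}\right) + 49\right) + 42\right) + 10\right) \left(-2 + \left(6 - 4\right)\right) = \left(\left(\left(- \frac{1}{35} + 49\right) + 42\right) + 10\right) \left(-2 + 2\right) = \left(\left(\frac{1714}{35} + 42\right) + 10\right) 0 = \left(\frac{3184}{35} + 10\right) 0 = \frac{3534}{35} \cdot 0 = 0$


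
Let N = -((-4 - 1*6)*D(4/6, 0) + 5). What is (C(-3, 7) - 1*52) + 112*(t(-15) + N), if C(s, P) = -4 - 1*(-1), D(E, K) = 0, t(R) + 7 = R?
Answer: -3079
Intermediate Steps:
t(R) = -7 + R
C(s, P) = -3 (C(s, P) = -4 + 1 = -3)
N = -5 (N = -((-4 - 1*6)*0 + 5) = -((-4 - 6)*0 + 5) = -(-10*0 + 5) = -(0 + 5) = -1*5 = -5)
(C(-3, 7) - 1*52) + 112*(t(-15) + N) = (-3 - 1*52) + 112*((-7 - 15) - 5) = (-3 - 52) + 112*(-22 - 5) = -55 + 112*(-27) = -55 - 3024 = -3079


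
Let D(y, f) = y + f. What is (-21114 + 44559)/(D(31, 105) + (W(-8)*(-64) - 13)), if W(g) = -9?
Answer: 7815/233 ≈ 33.541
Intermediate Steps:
D(y, f) = f + y
(-21114 + 44559)/(D(31, 105) + (W(-8)*(-64) - 13)) = (-21114 + 44559)/((105 + 31) + (-9*(-64) - 13)) = 23445/(136 + (576 - 13)) = 23445/(136 + 563) = 23445/699 = 23445*(1/699) = 7815/233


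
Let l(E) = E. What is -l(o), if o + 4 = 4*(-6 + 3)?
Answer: 16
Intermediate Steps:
o = -16 (o = -4 + 4*(-6 + 3) = -4 + 4*(-3) = -4 - 12 = -16)
-l(o) = -1*(-16) = 16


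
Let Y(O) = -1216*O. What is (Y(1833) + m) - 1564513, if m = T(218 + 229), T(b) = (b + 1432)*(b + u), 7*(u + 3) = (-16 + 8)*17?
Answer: -20969699/7 ≈ -2.9957e+6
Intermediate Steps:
u = -157/7 (u = -3 + ((-16 + 8)*17)/7 = -3 + (-8*17)/7 = -3 + (⅐)*(-136) = -3 - 136/7 = -157/7 ≈ -22.429)
T(b) = (1432 + b)*(-157/7 + b) (T(b) = (b + 1432)*(b - 157/7) = (1432 + b)*(-157/7 + b))
m = 5584388/7 (m = -224824/7 + (218 + 229)² + 9867*(218 + 229)/7 = -224824/7 + 447² + (9867/7)*447 = -224824/7 + 199809 + 4410549/7 = 5584388/7 ≈ 7.9777e+5)
(Y(1833) + m) - 1564513 = (-1216*1833 + 5584388/7) - 1564513 = (-2228928 + 5584388/7) - 1564513 = -10018108/7 - 1564513 = -20969699/7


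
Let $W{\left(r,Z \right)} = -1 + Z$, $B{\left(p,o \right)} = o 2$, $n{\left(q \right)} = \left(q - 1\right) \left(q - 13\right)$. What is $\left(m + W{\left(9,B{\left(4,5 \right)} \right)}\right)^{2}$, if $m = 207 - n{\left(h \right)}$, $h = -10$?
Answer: $1369$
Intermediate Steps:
$n{\left(q \right)} = \left(-1 + q\right) \left(-13 + q\right)$
$B{\left(p,o \right)} = 2 o$
$m = -46$ ($m = 207 - \left(13 + \left(-10\right)^{2} - -140\right) = 207 - \left(13 + 100 + 140\right) = 207 - 253 = -46$)
$\left(m + W{\left(9,B{\left(4,5 \right)} \right)}\right)^{2} = \left(-46 + \left(-1 + 2 \cdot 5\right)\right)^{2} = \left(-46 + \left(-1 + 10\right)\right)^{2} = \left(-46 + 9\right)^{2} = \left(-37\right)^{2} = 1369$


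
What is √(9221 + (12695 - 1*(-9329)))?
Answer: √31245 ≈ 176.76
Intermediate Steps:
√(9221 + (12695 - 1*(-9329))) = √(9221 + (12695 + 9329)) = √(9221 + 22024) = √31245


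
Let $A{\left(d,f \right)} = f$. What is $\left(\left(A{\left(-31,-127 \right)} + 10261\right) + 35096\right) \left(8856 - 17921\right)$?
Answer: $-410009950$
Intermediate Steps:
$\left(\left(A{\left(-31,-127 \right)} + 10261\right) + 35096\right) \left(8856 - 17921\right) = \left(\left(-127 + 10261\right) + 35096\right) \left(8856 - 17921\right) = \left(10134 + 35096\right) \left(-9065\right) = 45230 \left(-9065\right) = -410009950$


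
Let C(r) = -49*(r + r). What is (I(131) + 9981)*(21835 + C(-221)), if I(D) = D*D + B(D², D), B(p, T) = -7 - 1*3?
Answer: 1180052076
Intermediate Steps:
B(p, T) = -10 (B(p, T) = -7 - 3 = -10)
I(D) = -10 + D² (I(D) = D*D - 10 = D² - 10 = -10 + D²)
C(r) = -98*r
(I(131) + 9981)*(21835 + C(-221)) = ((-10 + 131²) + 9981)*(21835 - 98*(-221)) = ((-10 + 17161) + 9981)*(21835 + 21658) = (17151 + 9981)*43493 = 27132*43493 = 1180052076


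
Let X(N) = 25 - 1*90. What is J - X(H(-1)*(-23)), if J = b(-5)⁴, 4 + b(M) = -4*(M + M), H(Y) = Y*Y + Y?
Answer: 1679681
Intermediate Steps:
H(Y) = Y + Y² (H(Y) = Y² + Y = Y + Y²)
b(M) = -4 - 8*M (b(M) = -4 - 4*(M + M) = -4 - 8*M)
J = 1679616 (J = (-4 - 8*(-5))⁴ = (-4 + 40)⁴ = 36⁴ = 1679616)
X(N) = -65 (X(N) = 25 - 90 = -65)
J - X(H(-1)*(-23)) = 1679616 - 1*(-65) = 1679616 + 65 = 1679681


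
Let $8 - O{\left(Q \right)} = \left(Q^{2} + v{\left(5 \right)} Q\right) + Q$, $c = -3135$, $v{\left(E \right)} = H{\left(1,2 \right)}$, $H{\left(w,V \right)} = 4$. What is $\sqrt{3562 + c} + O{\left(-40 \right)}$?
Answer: $-1392 + \sqrt{427} \approx -1371.3$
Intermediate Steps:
$v{\left(E \right)} = 4$
$O{\left(Q \right)} = 8 - Q^{2} - 5 Q$ ($O{\left(Q \right)} = 8 - \left(\left(Q^{2} + 4 Q\right) + Q\right) = 8 - \left(Q^{2} + 5 Q\right) = 8 - Q^{2} - 5 Q$)
$\sqrt{3562 + c} + O{\left(-40 \right)} = \sqrt{3562 - 3135} - 1392 = \sqrt{427} + \left(8 - 1600 + 200\right) = \sqrt{427} - 1392 = -1392 + \sqrt{427}$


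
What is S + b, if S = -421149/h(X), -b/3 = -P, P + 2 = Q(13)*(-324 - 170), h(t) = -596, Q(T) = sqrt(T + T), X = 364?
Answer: 417573/596 - 1482*sqrt(26) ≈ -6856.1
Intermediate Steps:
Q(T) = sqrt(2)*sqrt(T) (Q(T) = sqrt(2*T) = sqrt(2)*sqrt(T))
P = -2 - 494*sqrt(26) (P = -2 + (sqrt(2)*sqrt(13))*(-324 - 170) = -2 + sqrt(26)*(-494) = -2 - 494*sqrt(26) ≈ -2520.9)
b = -6 - 1482*sqrt(26) (b = -(-3)*(-2 - 494*sqrt(26)) = -3*(2 + 494*sqrt(26)) = -6 - 1482*sqrt(26) ≈ -7562.8)
S = 421149/596 (S = -421149/(-596) = -421149*(-1/596) = 421149/596 ≈ 706.63)
S + b = 421149/596 + (-6 - 1482*sqrt(26)) = 417573/596 - 1482*sqrt(26)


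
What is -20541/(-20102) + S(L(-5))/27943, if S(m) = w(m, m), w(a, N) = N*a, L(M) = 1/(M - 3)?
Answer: 18367279267/17974725952 ≈ 1.0218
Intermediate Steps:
L(M) = 1/(-3 + M)
S(m) = m² (S(m) = m*m = m²)
-20541/(-20102) + S(L(-5))/27943 = -20541/(-20102) + (1/(-3 - 5))²/27943 = -20541*(-1/20102) + (1/(-8))²*(1/27943) = 20541/20102 + (-⅛)²*(1/27943) = 20541/20102 + (1/64)*(1/27943) = 20541/20102 + 1/1788352 = 18367279267/17974725952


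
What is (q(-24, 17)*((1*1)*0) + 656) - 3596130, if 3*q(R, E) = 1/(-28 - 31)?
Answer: -3595474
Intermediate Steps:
q(R, E) = -1/177 (q(R, E) = 1/(3*(-28 - 31)) = (⅓)/(-59) = (⅓)*(-1/59) = -1/177)
(q(-24, 17)*((1*1)*0) + 656) - 3596130 = (-1*1*0/177 + 656) - 3596130 = (-0/177 + 656) - 3596130 = (-1/177*0 + 656) - 3596130 = (0 + 656) - 3596130 = 656 - 3596130 = -3595474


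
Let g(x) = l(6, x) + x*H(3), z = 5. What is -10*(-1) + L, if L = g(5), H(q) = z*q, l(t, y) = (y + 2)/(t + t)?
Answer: 1027/12 ≈ 85.583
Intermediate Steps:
l(t, y) = (2 + y)/(2*t) (l(t, y) = (2 + y)/((2*t)) = (2 + y)*(1/(2*t)) = (2 + y)/(2*t))
H(q) = 5*q
g(x) = ⅙ + 181*x/12 (g(x) = (½)*(2 + x)/6 + x*(5*3) = (½)*(⅙)*(2 + x) + x*15 = (⅙ + x/12) + 15*x = ⅙ + 181*x/12)
L = 907/12 (L = ⅙ + (181/12)*5 = ⅙ + 905/12 = 907/12 ≈ 75.583)
-10*(-1) + L = -10*(-1) + 907/12 = 10 + 907/12 = 1027/12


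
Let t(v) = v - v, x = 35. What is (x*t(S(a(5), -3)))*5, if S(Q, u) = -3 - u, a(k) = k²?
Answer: 0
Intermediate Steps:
t(v) = 0
(x*t(S(a(5), -3)))*5 = (35*0)*5 = 0*5 = 0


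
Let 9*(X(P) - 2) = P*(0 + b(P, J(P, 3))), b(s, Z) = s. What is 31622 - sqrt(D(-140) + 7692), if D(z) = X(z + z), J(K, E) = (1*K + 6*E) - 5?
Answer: 31622 - sqrt(147646)/3 ≈ 31494.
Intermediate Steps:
J(K, E) = -5 + K + 6*E (J(K, E) = (K + 6*E) - 5 = -5 + K + 6*E)
X(P) = 2 + P**2/9 (X(P) = 2 + (P*(0 + P))/9 = 2 + (P*P)/9 = 2 + P**2/9)
D(z) = 2 + 4*z**2/9 (D(z) = 2 + (z + z)**2/9 = 2 + (2*z)**2/9 = 2 + (4*z**2)/9 = 2 + 4*z**2/9)
31622 - sqrt(D(-140) + 7692) = 31622 - sqrt((2 + (4/9)*(-140)**2) + 7692) = 31622 - sqrt((2 + (4/9)*19600) + 7692) = 31622 - sqrt((2 + 78400/9) + 7692) = 31622 - sqrt(78418/9 + 7692) = 31622 - sqrt(147646/9) = 31622 - sqrt(147646)/3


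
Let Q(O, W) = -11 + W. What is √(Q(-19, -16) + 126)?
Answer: 3*√11 ≈ 9.9499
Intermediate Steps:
√(Q(-19, -16) + 126) = √((-11 - 16) + 126) = √(-27 + 126) = √99 = 3*√11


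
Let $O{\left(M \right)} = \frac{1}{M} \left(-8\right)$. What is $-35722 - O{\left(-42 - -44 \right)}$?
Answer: $-35718$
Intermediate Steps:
$O{\left(M \right)} = - \frac{8}{M}$
$-35722 - O{\left(-42 - -44 \right)} = -35722 - - \frac{8}{-42 - -44} = -35722 - - \frac{8}{-42 + 44} = -35722 - - \frac{8}{2} = -35722 - \left(-8\right) \frac{1}{2} = -35722 - -4 = -35722 + 4 = -35718$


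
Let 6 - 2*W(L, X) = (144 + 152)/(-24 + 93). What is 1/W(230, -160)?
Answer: 69/59 ≈ 1.1695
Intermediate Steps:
W(L, X) = 59/69 (W(L, X) = 3 - (144 + 152)/(2*(-24 + 93)) = 3 - 148/69 = 59/69)
1/W(230, -160) = 1/(59/69) = 69/59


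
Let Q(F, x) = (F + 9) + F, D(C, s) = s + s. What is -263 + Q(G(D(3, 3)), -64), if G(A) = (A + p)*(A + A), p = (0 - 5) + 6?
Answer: -86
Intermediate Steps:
p = 1 (p = -5 + 6 = 1)
D(C, s) = 2*s
G(A) = 2*A*(1 + A) (G(A) = (A + 1)*(A + A) = (1 + A)*(2*A) = 2*A*(1 + A))
Q(F, x) = 9 + 2*F (Q(F, x) = (9 + F) + F = 9 + 2*F)
-263 + Q(G(D(3, 3)), -64) = -263 + (9 + 2*(2*(2*3)*(1 + 2*3))) = -263 + (9 + 2*(2*6*(1 + 6))) = -263 + (9 + 2*(2*6*7)) = -263 + (9 + 2*84) = -263 + (9 + 168) = -263 + 177 = -86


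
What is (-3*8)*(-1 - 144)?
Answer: 3480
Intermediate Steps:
(-3*8)*(-1 - 144) = -24*(-145) = 3480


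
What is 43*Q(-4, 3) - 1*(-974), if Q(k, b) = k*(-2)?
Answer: 1318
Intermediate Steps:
Q(k, b) = -2*k
43*Q(-4, 3) - 1*(-974) = 43*(-2*(-4)) - 1*(-974) = 43*8 + 974 = 344 + 974 = 1318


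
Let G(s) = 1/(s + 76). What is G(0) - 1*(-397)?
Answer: 30173/76 ≈ 397.01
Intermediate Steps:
G(s) = 1/(76 + s)
G(0) - 1*(-397) = 1/(76 + 0) - 1*(-397) = 1/76 + 397 = 30173/76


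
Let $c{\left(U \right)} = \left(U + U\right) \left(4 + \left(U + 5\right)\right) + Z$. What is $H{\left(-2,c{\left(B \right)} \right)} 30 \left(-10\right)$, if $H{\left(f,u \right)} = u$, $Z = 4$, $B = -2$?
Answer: $7200$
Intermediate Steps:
$c{\left(U \right)} = 4 + 2 U \left(9 + U\right)$ ($c{\left(U \right)} = \left(U + U\right) \left(4 + \left(U + 5\right)\right) + 4 = 2 U \left(4 + \left(5 + U\right)\right) + 4 = 2 U \left(9 + U\right) + 4 = 4 + 2 U \left(9 + U\right)$)
$H{\left(-2,c{\left(B \right)} \right)} 30 \left(-10\right) = \left(4 + 2 \left(-2\right)^{2} + 18 \left(-2\right)\right) 30 \left(-10\right) = \left(4 + 2 \cdot 4 - 36\right) 30 \left(-10\right) = \left(4 + 8 - 36\right) 30 \left(-10\right) = \left(-24\right) 30 \left(-10\right) = \left(-720\right) \left(-10\right) = 7200$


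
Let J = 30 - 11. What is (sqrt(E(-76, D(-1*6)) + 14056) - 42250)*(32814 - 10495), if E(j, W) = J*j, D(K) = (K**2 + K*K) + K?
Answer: -942977750 + 44638*sqrt(3153) ≈ -9.4047e+8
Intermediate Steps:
J = 19
D(K) = K + 2*K**2 (D(K) = (K**2 + K**2) + K = 2*K**2 + K = K + 2*K**2)
E(j, W) = 19*j
(sqrt(E(-76, D(-1*6)) + 14056) - 42250)*(32814 - 10495) = (sqrt(19*(-76) + 14056) - 42250)*(32814 - 10495) = (sqrt(-1444 + 14056) - 42250)*22319 = (sqrt(12612) - 42250)*22319 = (2*sqrt(3153) - 42250)*22319 = (-42250 + 2*sqrt(3153))*22319 = -942977750 + 44638*sqrt(3153)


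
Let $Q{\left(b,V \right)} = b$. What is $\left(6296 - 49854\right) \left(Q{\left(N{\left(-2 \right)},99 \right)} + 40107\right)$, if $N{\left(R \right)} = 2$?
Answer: $-1747067822$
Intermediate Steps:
$\left(6296 - 49854\right) \left(Q{\left(N{\left(-2 \right)},99 \right)} + 40107\right) = \left(6296 - 49854\right) \left(2 + 40107\right) = \left(-43558\right) 40109 = -1747067822$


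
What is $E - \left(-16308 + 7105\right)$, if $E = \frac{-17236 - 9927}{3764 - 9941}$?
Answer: $\frac{56874094}{6177} \approx 9207.4$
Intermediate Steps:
$E = \frac{27163}{6177}$ ($E = - \frac{27163}{-6177} = \left(-27163\right) \left(- \frac{1}{6177}\right) = \frac{27163}{6177} \approx 4.3974$)
$E - \left(-16308 + 7105\right) = \frac{27163}{6177} - \left(-16308 + 7105\right) = \frac{27163}{6177} - -9203 = \frac{27163}{6177} + 9203 = \frac{56874094}{6177}$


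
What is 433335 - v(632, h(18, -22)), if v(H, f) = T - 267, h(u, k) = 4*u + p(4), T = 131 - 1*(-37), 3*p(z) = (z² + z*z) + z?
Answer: 433434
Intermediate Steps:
p(z) = z/3 + 2*z²/3 (p(z) = ((z² + z*z) + z)/3 = ((z² + z²) + z)/3 = (2*z² + z)/3 = (z + 2*z²)/3 = z/3 + 2*z²/3)
T = 168 (T = 131 + 37 = 168)
h(u, k) = 12 + 4*u (h(u, k) = 4*u + (⅓)*4*(1 + 2*4) = 4*u + (⅓)*4*(1 + 8) = 4*u + (⅓)*4*9 = 4*u + 12 = 12 + 4*u)
v(H, f) = -99 (v(H, f) = 168 - 267 = -99)
433335 - v(632, h(18, -22)) = 433335 - 1*(-99) = 433335 + 99 = 433434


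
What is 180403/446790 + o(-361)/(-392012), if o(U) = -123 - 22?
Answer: 35392462693/87573520740 ≈ 0.40415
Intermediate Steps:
o(U) = -145
180403/446790 + o(-361)/(-392012) = 180403/446790 - 145/(-392012) = 180403*(1/446790) - 145*(-1/392012) = 180403/446790 + 145/392012 = 35392462693/87573520740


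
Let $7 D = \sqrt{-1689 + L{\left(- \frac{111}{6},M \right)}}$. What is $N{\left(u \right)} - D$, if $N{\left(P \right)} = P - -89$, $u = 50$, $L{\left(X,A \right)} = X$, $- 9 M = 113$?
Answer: $139 - \frac{i \sqrt{6830}}{14} \approx 139.0 - 5.9031 i$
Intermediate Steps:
$M = - \frac{113}{9}$ ($M = \left(- \frac{1}{9}\right) 113 = - \frac{113}{9} \approx -12.556$)
$N{\left(P \right)} = 89 + P$ ($N{\left(P \right)} = P + 89 = 89 + P$)
$D = \frac{i \sqrt{6830}}{14}$ ($D = \frac{\sqrt{-1689 - \frac{111}{6}}}{7} = \frac{\sqrt{-1689 - \frac{37}{2}}}{7} = \frac{\sqrt{- \frac{3415}{2}}}{7} = \frac{\frac{1}{2} i \sqrt{6830}}{7} = \frac{i \sqrt{6830}}{14} \approx 5.9031 i$)
$N{\left(u \right)} - D = \left(89 + 50\right) - \frac{i \sqrt{6830}}{14} = 139 - \frac{i \sqrt{6830}}{14}$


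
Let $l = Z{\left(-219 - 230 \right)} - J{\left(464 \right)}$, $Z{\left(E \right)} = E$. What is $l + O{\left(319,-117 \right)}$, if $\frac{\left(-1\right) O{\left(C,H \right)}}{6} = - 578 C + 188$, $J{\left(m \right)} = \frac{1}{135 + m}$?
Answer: $\frac{661724284}{599} \approx 1.1047 \cdot 10^{6}$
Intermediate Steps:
$O{\left(C,H \right)} = -1128 + 3468 C$ ($O{\left(C,H \right)} = - 6 \left(- 578 C + 188\right) = - 6 \left(188 - 578 C\right) = -1128 + 3468 C$)
$l = - \frac{268952}{599}$ ($l = \left(-219 - 230\right) - \frac{1}{135 + 464} = -449 - \frac{1}{599} = - \frac{268952}{599} \approx -449.0$)
$l + O{\left(319,-117 \right)} = - \frac{268952}{599} + \left(-1128 + 3468 \cdot 319\right) = - \frac{268952}{599} + \left(-1128 + 1106292\right) = - \frac{268952}{599} + 1105164 = \frac{661724284}{599}$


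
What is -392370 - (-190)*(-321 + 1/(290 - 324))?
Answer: -7707215/17 ≈ -4.5337e+5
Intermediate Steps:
-392370 - (-190)*(-321 + 1/(290 - 324)) = -392370 - (-190)*(-321 + 1/(-34)) = -392370 - (-190)*(-321 - 1/34) = -392370 - (-190)*(-10915)/34 = -392370 - 1*1036925/17 = -392370 - 1036925/17 = -7707215/17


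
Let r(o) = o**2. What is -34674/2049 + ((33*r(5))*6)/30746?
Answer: -175990709/10499759 ≈ -16.761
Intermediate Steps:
-34674/2049 + ((33*r(5))*6)/30746 = -34674/2049 + ((33*5**2)*6)/30746 = -34674*1/2049 + ((33*25)*6)*(1/30746) = -11558/683 + (825*6)*(1/30746) = -11558/683 + 4950*(1/30746) = -11558/683 + 2475/15373 = -175990709/10499759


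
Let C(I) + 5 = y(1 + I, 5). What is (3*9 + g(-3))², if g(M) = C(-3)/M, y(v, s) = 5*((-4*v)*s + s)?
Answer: 19321/9 ≈ 2146.8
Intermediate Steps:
y(v, s) = 5*s - 20*s*v (y(v, s) = 5*(-4*s*v + s) = 5*(s - 4*s*v) = 5*s - 20*s*v)
C(I) = -80 - 100*I (C(I) = -5 + 5*5*(1 - 4*(1 + I)) = -5 + 5*5*(1 + (-4 - 4*I)) = -5 + 5*5*(-3 - 4*I) = -5 + (-75 - 100*I) = -80 - 100*I)
g(M) = 220/M (g(M) = (-80 - 100*(-3))/M = (-80 + 300)/M = 220/M)
(3*9 + g(-3))² = (3*9 + 220/(-3))² = (27 + 220*(-⅓))² = (27 - 220/3)² = (-139/3)² = 19321/9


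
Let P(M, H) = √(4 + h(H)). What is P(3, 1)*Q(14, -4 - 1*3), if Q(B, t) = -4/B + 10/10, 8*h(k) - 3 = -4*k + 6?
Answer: 5*√74/28 ≈ 1.5361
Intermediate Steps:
h(k) = 9/8 - k/2 (h(k) = 3/8 + (-4*k + 6)/8 = 3/8 + (6 - 4*k)/8 = 3/8 + (¾ - k/2) = 9/8 - k/2)
Q(B, t) = 1 - 4/B (Q(B, t) = -4/B + 10*(⅒) = -4/B + 1 = 1 - 4/B)
P(M, H) = √(41/8 - H/2) (P(M, H) = √(4 + (9/8 - H/2)) = √(41/8 - H/2))
P(3, 1)*Q(14, -4 - 1*3) = (√(82 - 8*1)/4)*((-4 + 14)/14) = (√(82 - 8)/4)*((1/14)*10) = (√74/4)*(5/7) = 5*√74/28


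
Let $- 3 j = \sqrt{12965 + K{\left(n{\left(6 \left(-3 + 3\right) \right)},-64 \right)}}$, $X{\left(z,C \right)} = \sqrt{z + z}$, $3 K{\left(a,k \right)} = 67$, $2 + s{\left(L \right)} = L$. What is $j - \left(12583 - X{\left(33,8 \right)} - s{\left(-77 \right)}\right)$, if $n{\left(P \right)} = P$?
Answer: $-12662 + \sqrt{66} - \frac{11 \sqrt{966}}{9} \approx -12692.0$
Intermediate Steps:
$s{\left(L \right)} = -2 + L$
$K{\left(a,k \right)} = \frac{67}{3}$ ($K{\left(a,k \right)} = \frac{1}{3} \cdot 67 = \frac{67}{3}$)
$X{\left(z,C \right)} = \sqrt{2} \sqrt{z}$ ($X{\left(z,C \right)} = \sqrt{2 z} = \sqrt{2} \sqrt{z}$)
$j = - \frac{11 \sqrt{966}}{9}$ ($j = - \frac{\sqrt{12965 + \frac{67}{3}}}{3} = - \frac{\sqrt{\frac{38962}{3}}}{3} = - \frac{\frac{11}{3} \sqrt{966}}{3} = - \frac{11 \sqrt{966}}{9} \approx -37.987$)
$j - \left(12583 - X{\left(33,8 \right)} - s{\left(-77 \right)}\right) = - \frac{11 \sqrt{966}}{9} - \left(12662 - \sqrt{2} \sqrt{33}\right) = - \frac{11 \sqrt{966}}{9} - \left(12662 - \sqrt{66}\right) = -12662 + \sqrt{66} - \frac{11 \sqrt{966}}{9}$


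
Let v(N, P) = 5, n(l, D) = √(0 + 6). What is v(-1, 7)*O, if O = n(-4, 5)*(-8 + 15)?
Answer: 35*√6 ≈ 85.732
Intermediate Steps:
n(l, D) = √6
O = 7*√6 (O = √6*(-8 + 15) = √6*7 = 7*√6 ≈ 17.146)
v(-1, 7)*O = 5*(7*√6) = 35*√6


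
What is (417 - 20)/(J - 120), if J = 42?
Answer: -397/78 ≈ -5.0897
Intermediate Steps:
(417 - 20)/(J - 120) = (417 - 20)/(42 - 120) = 397/(-78) = 397*(-1/78) = -397/78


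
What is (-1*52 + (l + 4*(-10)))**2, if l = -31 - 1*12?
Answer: 18225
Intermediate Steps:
l = -43 (l = -31 - 12 = -43)
(-1*52 + (l + 4*(-10)))**2 = (-1*52 + (-43 + 4*(-10)))**2 = (-52 + (-43 - 40))**2 = (-52 - 83)**2 = (-135)**2 = 18225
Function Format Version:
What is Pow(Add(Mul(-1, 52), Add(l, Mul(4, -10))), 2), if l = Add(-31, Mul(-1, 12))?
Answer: 18225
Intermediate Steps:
l = -43 (l = Add(-31, -12) = -43)
Pow(Add(Mul(-1, 52), Add(l, Mul(4, -10))), 2) = Pow(Add(Mul(-1, 52), Add(-43, Mul(4, -10))), 2) = Pow(Add(-52, Add(-43, -40)), 2) = Pow(Add(-52, -83), 2) = Pow(-135, 2) = 18225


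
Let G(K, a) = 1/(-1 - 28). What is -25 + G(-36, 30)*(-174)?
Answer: -19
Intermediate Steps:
G(K, a) = -1/29 (G(K, a) = 1/(-29) = -1/29)
-25 + G(-36, 30)*(-174) = -25 - 1/29*(-174) = -25 + 6 = -19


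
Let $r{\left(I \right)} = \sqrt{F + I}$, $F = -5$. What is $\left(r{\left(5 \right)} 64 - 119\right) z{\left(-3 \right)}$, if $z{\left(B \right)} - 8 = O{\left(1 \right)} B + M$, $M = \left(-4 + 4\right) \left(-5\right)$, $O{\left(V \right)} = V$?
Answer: $-595$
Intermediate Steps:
$M = 0$ ($M = 0 \left(-5\right) = 0$)
$r{\left(I \right)} = \sqrt{-5 + I}$
$z{\left(B \right)} = 8 + B$ ($z{\left(B \right)} = 8 + \left(1 B + 0\right) = 8 + \left(B + 0\right) = 8 + B$)
$\left(r{\left(5 \right)} 64 - 119\right) z{\left(-3 \right)} = \left(\sqrt{-5 + 5} \cdot 64 - 119\right) \left(8 - 3\right) = \left(\sqrt{0} \cdot 64 - 119\right) 5 = \left(0 \cdot 64 - 119\right) 5 = \left(0 - 119\right) 5 = \left(-119\right) 5 = -595$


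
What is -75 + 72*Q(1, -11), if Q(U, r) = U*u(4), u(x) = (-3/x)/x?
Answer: -177/2 ≈ -88.500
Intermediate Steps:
u(x) = -3/x²
Q(U, r) = -3*U/16 (Q(U, r) = U*(-3/4²) = U*(-3*1/16) = U*(-3/16) = -3*U/16)
-75 + 72*Q(1, -11) = -75 + 72*(-3/16*1) = -75 + 72*(-3/16) = -75 - 27/2 = -177/2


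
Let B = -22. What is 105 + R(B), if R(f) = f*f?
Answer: 589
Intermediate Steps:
R(f) = f²
105 + R(B) = 105 + (-22)² = 105 + 484 = 589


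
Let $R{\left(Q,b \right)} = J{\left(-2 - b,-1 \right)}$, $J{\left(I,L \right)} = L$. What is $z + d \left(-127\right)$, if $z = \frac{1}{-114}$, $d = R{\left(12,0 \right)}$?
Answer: $\frac{14477}{114} \approx 126.99$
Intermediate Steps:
$R{\left(Q,b \right)} = -1$
$d = -1$
$z = - \frac{1}{114} \approx -0.0087719$
$z + d \left(-127\right) = - \frac{1}{114} - -127 = - \frac{1}{114} + 127 = \frac{14477}{114}$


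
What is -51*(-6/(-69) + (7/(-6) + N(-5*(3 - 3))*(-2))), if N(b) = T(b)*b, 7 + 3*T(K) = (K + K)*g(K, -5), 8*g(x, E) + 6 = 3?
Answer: 2533/46 ≈ 55.065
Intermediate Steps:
g(x, E) = -3/8 (g(x, E) = -3/4 + (1/8)*3 = -3/4 + 3/8 = -3/8)
T(K) = -7/3 - K/4 (T(K) = -7/3 + ((K + K)*(-3/8))/3 = -7/3 + ((2*K)*(-3/8))/3 = -7/3 + (-3*K/4)/3 = -7/3 - K/4)
N(b) = b*(-7/3 - b/4) (N(b) = (-7/3 - b/4)*b = b*(-7/3 - b/4))
-51*(-6/(-69) + (7/(-6) + N(-5*(3 - 3))*(-2))) = -51*(-6/(-69) + (7/(-6) + ((-5*(3 - 3))*(-28 - (-15)*(3 - 3))/12)*(-2))) = -51*(-6*(-1/69) + (7*(-1/6) + ((-5*0)*(-28 - (-15)*0)/12)*(-2))) = -51*(2/23 + (-7/6 + ((1/12)*0*(-28 - 3*0))*(-2))) = -51*(2/23 + (-7/6 + ((1/12)*0*(-28 + 0))*(-2))) = -51*(2/23 + (-7/6 + ((1/12)*0*(-28))*(-2))) = -51*(2/23 + (-7/6 + 0*(-2))) = -51*(2/23 + (-7/6 + 0)) = -51*(2/23 - 7/6) = -51*(-149/138) = 2533/46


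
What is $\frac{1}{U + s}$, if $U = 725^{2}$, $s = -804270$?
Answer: $- \frac{1}{278645} \approx -3.5888 \cdot 10^{-6}$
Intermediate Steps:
$U = 525625$
$\frac{1}{U + s} = \frac{1}{525625 - 804270} = \frac{1}{-278645} = - \frac{1}{278645}$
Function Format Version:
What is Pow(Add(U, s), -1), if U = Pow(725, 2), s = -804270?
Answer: Rational(-1, 278645) ≈ -3.5888e-6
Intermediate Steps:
U = 525625
Pow(Add(U, s), -1) = Pow(Add(525625, -804270), -1) = Pow(-278645, -1) = Rational(-1, 278645)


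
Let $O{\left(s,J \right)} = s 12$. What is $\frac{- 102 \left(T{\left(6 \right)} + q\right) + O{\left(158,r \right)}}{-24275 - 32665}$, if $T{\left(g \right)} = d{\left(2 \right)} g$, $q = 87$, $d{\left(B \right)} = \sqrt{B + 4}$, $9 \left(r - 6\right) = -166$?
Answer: $\frac{1163}{9490} + \frac{51 \sqrt{6}}{4745} \approx 0.14888$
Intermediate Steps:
$r = - \frac{112}{9}$ ($r = 6 + \frac{1}{9} \left(-166\right) = 6 - \frac{166}{9} = - \frac{112}{9} \approx -12.444$)
$O{\left(s,J \right)} = 12 s$
$d{\left(B \right)} = \sqrt{4 + B}$
$T{\left(g \right)} = g \sqrt{6}$ ($T{\left(g \right)} = \sqrt{4 + 2} g = \sqrt{6} g = g \sqrt{6}$)
$\frac{- 102 \left(T{\left(6 \right)} + q\right) + O{\left(158,r \right)}}{-24275 - 32665} = \frac{- 102 \left(6 \sqrt{6} + 87\right) + 12 \cdot 158}{-24275 - 32665} = \frac{- 102 \left(87 + 6 \sqrt{6}\right) + 1896}{-56940} = \left(\left(-8874 - 612 \sqrt{6}\right) + 1896\right) \left(- \frac{1}{56940}\right) = \left(-6978 - 612 \sqrt{6}\right) \left(- \frac{1}{56940}\right) = \frac{1163}{9490} + \frac{51 \sqrt{6}}{4745}$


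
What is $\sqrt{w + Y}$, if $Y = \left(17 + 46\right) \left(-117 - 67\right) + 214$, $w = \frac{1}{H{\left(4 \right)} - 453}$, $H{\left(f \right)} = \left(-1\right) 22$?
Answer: $\frac{i \sqrt{102686469}}{95} \approx 106.67 i$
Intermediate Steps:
$H{\left(f \right)} = -22$
$w = - \frac{1}{475}$ ($w = \frac{1}{-22 - 453} = \frac{1}{-475} = - \frac{1}{475} \approx -0.0021053$)
$Y = -11378$ ($Y = 63 \left(-184\right) + 214 = -11592 + 214 = -11378$)
$\sqrt{w + Y} = \sqrt{- \frac{1}{475} - 11378} = \sqrt{- \frac{5404551}{475}} = \frac{i \sqrt{102686469}}{95}$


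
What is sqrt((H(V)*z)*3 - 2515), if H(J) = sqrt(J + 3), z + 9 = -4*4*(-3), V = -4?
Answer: sqrt(-2515 + 117*I) ≈ 1.1662 + 50.163*I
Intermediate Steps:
z = 39 (z = -9 - 4*4*(-3) = -9 - 16*(-3) = -9 + 48 = 39)
H(J) = sqrt(3 + J)
sqrt((H(V)*z)*3 - 2515) = sqrt((sqrt(3 - 4)*39)*3 - 2515) = sqrt((sqrt(-1)*39)*3 - 2515) = sqrt((I*39)*3 - 2515) = sqrt((39*I)*3 - 2515) = sqrt(117*I - 2515) = sqrt(-2515 + 117*I)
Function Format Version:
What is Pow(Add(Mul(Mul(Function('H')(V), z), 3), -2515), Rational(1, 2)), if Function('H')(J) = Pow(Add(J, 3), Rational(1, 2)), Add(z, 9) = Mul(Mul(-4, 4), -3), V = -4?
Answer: Pow(Add(-2515, Mul(117, I)), Rational(1, 2)) ≈ Add(1.1662, Mul(50.163, I))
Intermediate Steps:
z = 39 (z = Add(-9, Mul(Mul(-4, 4), -3)) = Add(-9, Mul(-16, -3)) = Add(-9, 48) = 39)
Function('H')(J) = Pow(Add(3, J), Rational(1, 2))
Pow(Add(Mul(Mul(Function('H')(V), z), 3), -2515), Rational(1, 2)) = Pow(Add(Mul(Mul(Pow(Add(3, -4), Rational(1, 2)), 39), 3), -2515), Rational(1, 2)) = Pow(Add(Mul(Mul(Pow(-1, Rational(1, 2)), 39), 3), -2515), Rational(1, 2)) = Pow(Add(Mul(Mul(I, 39), 3), -2515), Rational(1, 2)) = Pow(Add(Mul(Mul(39, I), 3), -2515), Rational(1, 2)) = Pow(Add(Mul(117, I), -2515), Rational(1, 2)) = Pow(Add(-2515, Mul(117, I)), Rational(1, 2))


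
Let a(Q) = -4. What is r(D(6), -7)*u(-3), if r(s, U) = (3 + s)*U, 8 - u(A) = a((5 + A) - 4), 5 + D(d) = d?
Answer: -336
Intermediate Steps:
D(d) = -5 + d
u(A) = 12 (u(A) = 8 - 1*(-4) = 8 + 4 = 12)
r(s, U) = U*(3 + s)
r(D(6), -7)*u(-3) = -7*(3 + (-5 + 6))*12 = -7*(3 + 1)*12 = -7*4*12 = -28*12 = -336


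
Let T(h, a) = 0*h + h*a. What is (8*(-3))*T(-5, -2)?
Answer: -240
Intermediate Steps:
T(h, a) = a*h (T(h, a) = 0 + a*h = a*h)
(8*(-3))*T(-5, -2) = (8*(-3))*(-2*(-5)) = -24*10 = -240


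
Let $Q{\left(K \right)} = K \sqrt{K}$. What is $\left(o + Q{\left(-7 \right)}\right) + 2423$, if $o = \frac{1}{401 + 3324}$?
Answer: $\frac{9025676}{3725} - 7 i \sqrt{7} \approx 2423.0 - 18.52 i$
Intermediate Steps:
$Q{\left(K \right)} = K^{\frac{3}{2}}$
$o = \frac{1}{3725} \approx 0.00026846$
$\left(o + Q{\left(-7 \right)}\right) + 2423 = \left(\frac{1}{3725} + \left(-7\right)^{\frac{3}{2}}\right) + 2423 = \left(\frac{1}{3725} - 7 i \sqrt{7}\right) + 2423 = \frac{9025676}{3725} - 7 i \sqrt{7}$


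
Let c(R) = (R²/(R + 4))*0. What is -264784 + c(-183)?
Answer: -264784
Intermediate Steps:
c(R) = 0 (c(R) = (R²/(4 + R))*0 = 0)
-264784 + c(-183) = -264784 + 0 = -264784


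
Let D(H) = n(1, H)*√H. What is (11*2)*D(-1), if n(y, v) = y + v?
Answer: 0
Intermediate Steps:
n(y, v) = v + y
D(H) = √H*(1 + H) (D(H) = (H + 1)*√H = (1 + H)*√H = √H*(1 + H))
(11*2)*D(-1) = (11*2)*(√(-1)*(1 - 1)) = 22*(I*0) = 22*0 = 0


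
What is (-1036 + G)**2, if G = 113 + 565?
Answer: 128164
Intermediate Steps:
G = 678
(-1036 + G)**2 = (-1036 + 678)**2 = (-358)**2 = 128164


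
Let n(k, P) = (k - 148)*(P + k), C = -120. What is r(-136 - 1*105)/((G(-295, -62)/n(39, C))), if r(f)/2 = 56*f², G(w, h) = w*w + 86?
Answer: 6381475632/9679 ≈ 6.5931e+5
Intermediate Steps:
n(k, P) = (-148 + k)*(P + k)
G(w, h) = 86 + w² (G(w, h) = w² + 86 = 86 + w²)
r(f) = 112*f² (r(f) = 2*(56*f²) = 112*f²)
r(-136 - 1*105)/((G(-295, -62)/n(39, C))) = (112*(-136 - 1*105)²)/(((86 + (-295)²)/(39² - 148*(-120) - 148*39 - 120*39))) = (112*(-136 - 105)²)/(((86 + 87025)/(1521 + 17760 - 5772 - 4680))) = (112*(-241)²)/((87111/8829)) = (112*58081)/((87111*(1/8829))) = 6505072/(9679/981) = 6505072*(981/9679) = 6381475632/9679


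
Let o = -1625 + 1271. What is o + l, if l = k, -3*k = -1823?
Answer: 761/3 ≈ 253.67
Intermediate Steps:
k = 1823/3 (k = -⅓*(-1823) = 1823/3 ≈ 607.67)
l = 1823/3 ≈ 607.67
o = -354
o + l = -354 + 1823/3 = 761/3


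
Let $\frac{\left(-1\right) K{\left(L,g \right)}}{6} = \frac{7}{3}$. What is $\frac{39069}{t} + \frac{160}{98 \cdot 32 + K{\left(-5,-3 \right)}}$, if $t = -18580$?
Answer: $- \frac{59500309}{29003380} \approx -2.0515$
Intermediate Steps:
$K{\left(L,g \right)} = -14$ ($K{\left(L,g \right)} = - 6 \cdot \frac{7}{3} = - 6 \cdot 7 \cdot \frac{1}{3} = \left(-6\right) \frac{7}{3} = -14$)
$\frac{39069}{t} + \frac{160}{98 \cdot 32 + K{\left(-5,-3 \right)}} = \frac{39069}{-18580} + \frac{160}{98 \cdot 32 - 14} = 39069 \left(- \frac{1}{18580}\right) + \frac{160}{3136 - 14} = - \frac{39069}{18580} + \frac{160}{3122} = - \frac{39069}{18580} + 160 \cdot \frac{1}{3122} = - \frac{39069}{18580} + \frac{80}{1561} = - \frac{59500309}{29003380}$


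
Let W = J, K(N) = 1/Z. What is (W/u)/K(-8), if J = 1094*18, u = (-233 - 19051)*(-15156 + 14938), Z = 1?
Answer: 1641/350326 ≈ 0.0046842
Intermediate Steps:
K(N) = 1 (K(N) = 1/1 = 1)
u = 4203912 (u = -19284*(-218) = 4203912)
J = 19692
W = 19692
(W/u)/K(-8) = (19692/4203912)/1 = (19692*(1/4203912))*1 = (1641/350326)*1 = 1641/350326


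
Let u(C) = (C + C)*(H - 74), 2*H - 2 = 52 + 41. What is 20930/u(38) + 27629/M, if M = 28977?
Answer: -275421902/29179839 ≈ -9.4388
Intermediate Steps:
H = 95/2 (H = 1 + (52 + 41)/2 = 1 + (½)*93 = 1 + 93/2 = 95/2 ≈ 47.500)
u(C) = -53*C (u(C) = (C + C)*(95/2 - 74) = (2*C)*(-53/2) = -53*C)
20930/u(38) + 27629/M = 20930/((-53*38)) + 27629/28977 = 20930/(-2014) + 27629*(1/28977) = 20930*(-1/2014) + 27629/28977 = -10465/1007 + 27629/28977 = -275421902/29179839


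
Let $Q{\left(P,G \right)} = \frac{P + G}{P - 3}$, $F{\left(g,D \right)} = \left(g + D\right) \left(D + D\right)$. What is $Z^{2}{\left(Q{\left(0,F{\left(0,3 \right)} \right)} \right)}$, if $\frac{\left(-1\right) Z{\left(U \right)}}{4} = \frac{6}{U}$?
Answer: $16$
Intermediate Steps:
$F{\left(g,D \right)} = 2 D \left(D + g\right)$ ($F{\left(g,D \right)} = \left(D + g\right) 2 D = 2 D \left(D + g\right)$)
$Q{\left(P,G \right)} = \frac{G + P}{-3 + P}$
$Z{\left(U \right)} = - \frac{24}{U}$ ($Z{\left(U \right)} = - 4 \frac{6}{U} = - \frac{24}{U}$)
$Z^{2}{\left(Q{\left(0,F{\left(0,3 \right)} \right)} \right)} = \left(- \frac{24}{\frac{1}{-3 + 0} \left(2 \cdot 3 \left(3 + 0\right) + 0\right)}\right)^{2} = \left(- \frac{24}{\frac{1}{-3} \left(2 \cdot 3 \cdot 3 + 0\right)}\right)^{2} = \left(- \frac{24}{\left(- \frac{1}{3}\right) \left(18 + 0\right)}\right)^{2} = \left(- \frac{24}{\left(- \frac{1}{3}\right) 18}\right)^{2} = \left(- \frac{24}{-6}\right)^{2} = \left(\left(-24\right) \left(- \frac{1}{6}\right)\right)^{2} = 4^{2} = 16$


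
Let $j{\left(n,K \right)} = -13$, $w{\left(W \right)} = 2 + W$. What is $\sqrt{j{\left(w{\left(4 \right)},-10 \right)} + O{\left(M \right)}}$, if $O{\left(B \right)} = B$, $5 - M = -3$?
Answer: $i \sqrt{5} \approx 2.2361 i$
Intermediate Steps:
$M = 8$ ($M = 5 - -3 = 5 + 3 = 8$)
$\sqrt{j{\left(w{\left(4 \right)},-10 \right)} + O{\left(M \right)}} = \sqrt{-13 + 8} = \sqrt{-5} = i \sqrt{5}$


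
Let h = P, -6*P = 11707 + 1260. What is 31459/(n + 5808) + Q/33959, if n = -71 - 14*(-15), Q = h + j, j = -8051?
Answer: 6045506555/1211725038 ≈ 4.9892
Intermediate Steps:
P = -12967/6 (P = -(11707 + 1260)/6 = -⅙*12967 = -12967/6 ≈ -2161.2)
h = -12967/6 ≈ -2161.2
Q = -61273/6 (Q = -12967/6 - 8051 = -61273/6 ≈ -10212.)
n = 139 (n = -71 + 210 = 139)
31459/(n + 5808) + Q/33959 = 31459/(139 + 5808) - 61273/6/33959 = 31459/5947 - 61273/6*1/33959 = 31459*(1/5947) - 61273/203754 = 31459/5947 - 61273/203754 = 6045506555/1211725038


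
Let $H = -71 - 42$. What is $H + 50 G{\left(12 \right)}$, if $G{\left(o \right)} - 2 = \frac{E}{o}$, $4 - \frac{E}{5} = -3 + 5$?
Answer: $\frac{86}{3} \approx 28.667$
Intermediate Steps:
$E = 10$ ($E = 20 - 5 \left(-3 + 5\right) = 20 - 10 = 10$)
$G{\left(o \right)} = 2 + \frac{10}{o}$
$H = -113$ ($H = -71 - 42 = -113$)
$H + 50 G{\left(12 \right)} = -113 + 50 \left(2 + \frac{10}{12}\right) = -113 + 50 \left(2 + 10 \cdot \frac{1}{12}\right) = -113 + 50 \left(2 + \frac{5}{6}\right) = -113 + 50 \cdot \frac{17}{6} = -113 + \frac{425}{3} = \frac{86}{3}$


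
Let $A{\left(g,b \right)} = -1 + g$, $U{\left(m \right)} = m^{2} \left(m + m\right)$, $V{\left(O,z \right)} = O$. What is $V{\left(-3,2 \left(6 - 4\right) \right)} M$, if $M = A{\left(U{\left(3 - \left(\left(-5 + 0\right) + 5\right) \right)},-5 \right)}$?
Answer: $-159$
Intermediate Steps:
$U{\left(m \right)} = 2 m^{3}$ ($U{\left(m \right)} = m^{2} \cdot 2 m = 2 m^{3}$)
$M = 53$ ($M = -1 + 2 \left(3 - \left(\left(-5 + 0\right) + 5\right)\right)^{3} = -1 + 2 \left(3 - \left(-5 + 5\right)\right)^{3} = -1 + 2 \left(3 - 0\right)^{3} = -1 + 2 \left(3 + 0\right)^{3} = -1 + 2 \cdot 3^{3} = -1 + 2 \cdot 27 = -1 + 54 = 53$)
$V{\left(-3,2 \left(6 - 4\right) \right)} M = \left(-3\right) 53 = -159$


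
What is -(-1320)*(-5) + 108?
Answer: -6492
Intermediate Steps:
-(-1320)*(-5) + 108 = -120*55 + 108 = -6600 + 108 = -6492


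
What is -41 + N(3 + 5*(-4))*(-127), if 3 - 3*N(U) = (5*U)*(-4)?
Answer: 42676/3 ≈ 14225.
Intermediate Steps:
N(U) = 1 + 20*U/3 (N(U) = 1 - 5*U*(-4)/3 = 1 - (-20)*U/3 = 1 + 20*U/3)
-41 + N(3 + 5*(-4))*(-127) = -41 + (1 + 20*(3 + 5*(-4))/3)*(-127) = -41 + (1 + 20*(3 - 20)/3)*(-127) = -41 + (1 + (20/3)*(-17))*(-127) = -41 + (1 - 340/3)*(-127) = -41 - 337/3*(-127) = -41 + 42799/3 = 42676/3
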